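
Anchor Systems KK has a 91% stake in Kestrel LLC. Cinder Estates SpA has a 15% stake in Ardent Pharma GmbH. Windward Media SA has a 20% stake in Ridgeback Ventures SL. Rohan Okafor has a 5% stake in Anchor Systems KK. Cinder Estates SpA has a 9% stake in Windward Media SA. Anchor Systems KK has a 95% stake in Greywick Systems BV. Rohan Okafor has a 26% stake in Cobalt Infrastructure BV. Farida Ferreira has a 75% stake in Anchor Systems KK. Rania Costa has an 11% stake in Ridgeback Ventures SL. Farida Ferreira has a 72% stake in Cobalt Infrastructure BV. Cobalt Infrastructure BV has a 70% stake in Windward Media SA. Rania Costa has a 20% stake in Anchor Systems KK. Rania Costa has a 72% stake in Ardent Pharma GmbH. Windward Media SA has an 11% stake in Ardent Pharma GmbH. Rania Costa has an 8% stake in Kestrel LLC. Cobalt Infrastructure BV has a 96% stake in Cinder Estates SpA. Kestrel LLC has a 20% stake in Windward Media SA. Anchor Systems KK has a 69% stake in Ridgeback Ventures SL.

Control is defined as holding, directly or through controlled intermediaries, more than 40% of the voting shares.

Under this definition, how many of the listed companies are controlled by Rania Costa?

Rania holds 72% of Ardent, so Rania controls Ardent.
No other company's threshold is met.
Rania controls 1 company.

1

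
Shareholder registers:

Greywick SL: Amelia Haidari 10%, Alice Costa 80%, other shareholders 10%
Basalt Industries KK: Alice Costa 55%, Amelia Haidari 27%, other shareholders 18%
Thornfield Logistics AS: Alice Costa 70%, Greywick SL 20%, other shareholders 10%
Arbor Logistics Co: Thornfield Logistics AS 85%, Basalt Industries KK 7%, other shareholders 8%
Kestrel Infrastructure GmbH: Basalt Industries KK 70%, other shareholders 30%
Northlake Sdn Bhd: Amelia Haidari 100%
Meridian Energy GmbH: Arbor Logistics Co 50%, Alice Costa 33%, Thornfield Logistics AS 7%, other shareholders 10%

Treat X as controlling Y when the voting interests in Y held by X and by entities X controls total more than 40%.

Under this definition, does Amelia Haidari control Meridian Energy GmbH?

No

Amelia holds 100% of Northlake, so Amelia controls Northlake.
Neither Amelia nor any entity Amelia controls holds any voting interest in Meridian.
So Amelia does not control Meridian.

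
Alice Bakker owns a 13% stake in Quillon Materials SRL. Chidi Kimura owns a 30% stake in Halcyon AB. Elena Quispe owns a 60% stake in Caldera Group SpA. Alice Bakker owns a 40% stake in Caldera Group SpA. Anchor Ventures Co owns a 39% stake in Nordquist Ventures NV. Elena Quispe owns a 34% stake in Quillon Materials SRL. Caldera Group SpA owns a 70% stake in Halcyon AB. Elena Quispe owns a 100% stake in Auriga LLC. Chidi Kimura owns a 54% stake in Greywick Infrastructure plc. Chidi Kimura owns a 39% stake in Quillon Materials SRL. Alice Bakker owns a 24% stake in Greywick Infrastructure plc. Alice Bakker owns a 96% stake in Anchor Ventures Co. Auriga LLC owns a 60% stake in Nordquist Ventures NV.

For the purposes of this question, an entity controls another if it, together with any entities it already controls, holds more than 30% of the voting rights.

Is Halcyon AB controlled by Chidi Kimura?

No

Chidi holds 39% of Quillon, so Chidi controls Quillon.
Chidi holds 54% of Greywick, so Chidi controls Greywick.
In Halcyon, Chidi's side holds only 30%, not > 30%.
So Chidi does not control Halcyon.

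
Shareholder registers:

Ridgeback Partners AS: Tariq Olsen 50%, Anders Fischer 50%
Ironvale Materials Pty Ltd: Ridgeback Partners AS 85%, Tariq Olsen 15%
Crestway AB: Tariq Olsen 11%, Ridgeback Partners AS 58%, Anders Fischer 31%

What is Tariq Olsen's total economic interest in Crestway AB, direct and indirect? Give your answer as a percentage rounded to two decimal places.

Tariq reaches Crestway along 2 paths.
Direct stake: 11% = 11%.
Via Ridgeback: 50% × 58% = 29%.
Total: 11% + 29% = 40%.
Rounded: 40.00%.

40.00%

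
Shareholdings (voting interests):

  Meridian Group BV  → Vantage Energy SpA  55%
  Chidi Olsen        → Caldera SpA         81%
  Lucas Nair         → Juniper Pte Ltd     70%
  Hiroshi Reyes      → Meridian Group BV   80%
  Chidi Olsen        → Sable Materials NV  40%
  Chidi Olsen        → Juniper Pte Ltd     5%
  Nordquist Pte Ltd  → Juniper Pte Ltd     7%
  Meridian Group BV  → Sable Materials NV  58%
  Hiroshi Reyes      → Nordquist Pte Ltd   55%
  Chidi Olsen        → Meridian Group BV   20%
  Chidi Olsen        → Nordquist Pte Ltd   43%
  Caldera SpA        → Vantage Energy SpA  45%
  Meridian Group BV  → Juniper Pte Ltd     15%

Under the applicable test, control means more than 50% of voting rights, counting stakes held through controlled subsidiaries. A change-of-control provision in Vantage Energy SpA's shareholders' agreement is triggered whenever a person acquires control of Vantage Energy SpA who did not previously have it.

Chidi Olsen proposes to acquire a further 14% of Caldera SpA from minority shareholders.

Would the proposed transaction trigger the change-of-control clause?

The purchase changes only Chidi's holdings, so Chidi is the only person who could newly come to control Vantage.
Chidi holds 81% of Caldera, so Chidi controls Caldera.
In Vantage, Chidi's side holds only 45%, not > 50%.
So before the transaction, Chidi does not control Vantage.
After the purchase, Chidi's direct stake in Caldera rises to 81% + 14% = 95%.
Chidi holds 95% of Caldera, so Chidi controls Caldera.
After the transaction, Chidi's side holds 45% of Vantage, not > 50%, so Chidi still does not control Vantage.
No new person acquires control, so the clause is not triggered.

No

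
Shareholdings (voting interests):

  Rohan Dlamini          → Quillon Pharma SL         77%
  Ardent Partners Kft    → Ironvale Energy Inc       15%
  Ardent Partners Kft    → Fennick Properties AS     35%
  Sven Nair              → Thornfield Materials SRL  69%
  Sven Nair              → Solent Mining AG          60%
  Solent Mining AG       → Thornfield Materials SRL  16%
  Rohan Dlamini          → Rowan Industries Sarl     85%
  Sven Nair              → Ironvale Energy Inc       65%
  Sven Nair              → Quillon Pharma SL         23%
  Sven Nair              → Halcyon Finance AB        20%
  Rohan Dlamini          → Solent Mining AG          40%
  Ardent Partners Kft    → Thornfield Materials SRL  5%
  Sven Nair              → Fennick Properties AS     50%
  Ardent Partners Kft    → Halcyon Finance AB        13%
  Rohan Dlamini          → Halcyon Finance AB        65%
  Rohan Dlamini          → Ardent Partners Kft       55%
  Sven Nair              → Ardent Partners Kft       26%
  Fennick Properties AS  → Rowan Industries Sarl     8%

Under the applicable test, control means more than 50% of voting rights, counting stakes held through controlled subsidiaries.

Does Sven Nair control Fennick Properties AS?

No

Sven holds 60% of Solent, so Sven controls Solent.
Solent and Sven together hold 16% + 69% = 85% of Thornfield, so Sven controls Thornfield.
Sven holds 65% of Ironvale, so Sven controls Ironvale.
In Fennick, Sven's side holds only 50%, not > 50%.
So Sven does not control Fennick.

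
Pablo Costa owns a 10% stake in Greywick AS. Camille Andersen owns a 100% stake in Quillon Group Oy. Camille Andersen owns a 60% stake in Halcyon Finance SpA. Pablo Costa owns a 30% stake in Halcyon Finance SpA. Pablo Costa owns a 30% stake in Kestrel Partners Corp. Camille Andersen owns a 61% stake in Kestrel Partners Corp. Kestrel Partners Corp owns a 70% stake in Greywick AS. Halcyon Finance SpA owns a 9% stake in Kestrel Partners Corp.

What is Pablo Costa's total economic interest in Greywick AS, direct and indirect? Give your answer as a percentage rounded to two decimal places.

Pablo reaches Greywick along 3 paths.
Direct stake: 10% = 10%.
Via Halcyon → Kestrel: 30% × 9% × 70% = 1.89%.
Via Kestrel: 30% × 70% = 21%.
Total: 10% + 1.89% + 21% = 32.89%.

32.89%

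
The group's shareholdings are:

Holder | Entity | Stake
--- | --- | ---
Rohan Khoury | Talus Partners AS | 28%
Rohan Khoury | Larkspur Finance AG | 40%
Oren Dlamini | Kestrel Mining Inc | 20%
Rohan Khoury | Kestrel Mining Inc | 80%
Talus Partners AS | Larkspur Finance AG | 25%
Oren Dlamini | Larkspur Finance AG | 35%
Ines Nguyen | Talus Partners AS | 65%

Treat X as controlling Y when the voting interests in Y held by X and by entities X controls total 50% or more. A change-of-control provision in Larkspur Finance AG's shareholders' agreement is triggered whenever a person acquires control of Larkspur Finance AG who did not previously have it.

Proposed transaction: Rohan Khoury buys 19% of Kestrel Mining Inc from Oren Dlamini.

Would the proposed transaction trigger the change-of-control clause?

The purchase adds only to Rohan's holdings (Oren's stake shrinks), so Rohan is the only person who could newly come to control Larkspur.
Rohan holds 80% of Kestrel, so Rohan controls Kestrel.
In Larkspur, Rohan's side holds only 40%, not ≥ 50%.
So before the transaction, Rohan does not control Larkspur.
After the purchase, Rohan's direct stake in Kestrel rises to 80% + 19% = 99%, and Oren's stake falls to 1%.
Rohan holds 99% of Kestrel, so Rohan controls Kestrel.
After the transaction, Rohan's side holds 40% of Larkspur, not ≥ 50%, so Rohan still does not control Larkspur.
No new person acquires control, so the clause is not triggered.

No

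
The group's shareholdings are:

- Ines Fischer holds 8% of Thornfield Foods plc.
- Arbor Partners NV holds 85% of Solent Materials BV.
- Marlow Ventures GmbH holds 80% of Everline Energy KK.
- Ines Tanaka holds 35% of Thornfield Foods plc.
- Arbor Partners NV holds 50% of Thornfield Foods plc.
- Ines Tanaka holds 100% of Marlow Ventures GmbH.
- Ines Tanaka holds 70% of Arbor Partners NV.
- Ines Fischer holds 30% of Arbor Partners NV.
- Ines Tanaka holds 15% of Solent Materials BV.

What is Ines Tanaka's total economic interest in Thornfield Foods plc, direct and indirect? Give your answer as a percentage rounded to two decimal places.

70.00%

Ines Tanaka reaches Thornfield along 2 paths.
Via Arbor: 70% × 50% = 35%.
Direct stake: 35% = 35%.
Total: 35% + 35% = 70%.
Rounded: 70.00%.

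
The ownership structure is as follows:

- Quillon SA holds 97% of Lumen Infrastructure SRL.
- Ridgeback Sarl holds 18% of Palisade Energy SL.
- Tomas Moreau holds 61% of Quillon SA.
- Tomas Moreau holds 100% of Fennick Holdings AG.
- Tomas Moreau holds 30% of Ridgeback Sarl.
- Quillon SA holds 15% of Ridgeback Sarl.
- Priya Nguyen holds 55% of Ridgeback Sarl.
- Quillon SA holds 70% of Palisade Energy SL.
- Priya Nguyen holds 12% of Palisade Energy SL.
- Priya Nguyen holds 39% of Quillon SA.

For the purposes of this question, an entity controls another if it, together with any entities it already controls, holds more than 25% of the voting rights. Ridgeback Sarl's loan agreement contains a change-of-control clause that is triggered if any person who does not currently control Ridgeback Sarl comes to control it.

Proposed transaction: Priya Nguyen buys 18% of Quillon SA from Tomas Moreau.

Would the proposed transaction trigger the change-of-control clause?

No

The purchase adds only to Priya's holdings (Tomas's stake shrinks), so Priya is the only person who could newly come to control Ridgeback.
Priya holds 39% of Quillon, so Priya controls Quillon.
Priya and Quillon together hold 55% + 15% = 70% of Ridgeback, so Priya controls Ridgeback.
So Priya already controls Ridgeback before the transaction.
After the purchase, Priya's direct stake in Quillon rises to 39% + 18% = 57%, and Tomas's stake falls to 43%.
Priya controlled Ridgeback already, so this is not a new person acquiring control; every other person's position is unchanged or reduced.
No new person acquires control, so the clause is not triggered.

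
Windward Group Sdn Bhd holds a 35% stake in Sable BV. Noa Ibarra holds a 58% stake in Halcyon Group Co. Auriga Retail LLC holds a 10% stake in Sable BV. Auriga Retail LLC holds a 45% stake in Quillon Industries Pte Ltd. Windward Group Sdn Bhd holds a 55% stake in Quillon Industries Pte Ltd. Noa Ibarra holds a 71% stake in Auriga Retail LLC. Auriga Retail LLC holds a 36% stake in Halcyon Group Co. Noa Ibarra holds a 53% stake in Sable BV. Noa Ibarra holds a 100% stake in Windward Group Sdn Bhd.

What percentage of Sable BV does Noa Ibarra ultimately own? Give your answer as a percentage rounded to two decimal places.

95.10%

Noa reaches Sable along 3 paths.
Via Windward: 100% × 35% = 35%.
Via Auriga: 71% × 10% = 7.1%.
Direct stake: 53% = 53%.
Total: 35% + 7.1% + 53% = 95.1%.
Rounded: 95.10%.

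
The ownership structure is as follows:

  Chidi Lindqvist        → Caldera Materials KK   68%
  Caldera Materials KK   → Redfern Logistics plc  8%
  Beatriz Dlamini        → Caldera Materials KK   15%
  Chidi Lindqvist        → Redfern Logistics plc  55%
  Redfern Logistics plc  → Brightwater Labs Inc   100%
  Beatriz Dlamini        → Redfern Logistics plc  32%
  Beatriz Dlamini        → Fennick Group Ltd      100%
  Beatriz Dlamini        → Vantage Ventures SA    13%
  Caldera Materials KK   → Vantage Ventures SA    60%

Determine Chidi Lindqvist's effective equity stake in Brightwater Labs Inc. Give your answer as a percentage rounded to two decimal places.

Chidi reaches Brightwater along 2 paths.
Via Redfern: 55% × 100% = 55%.
Via Caldera → Redfern: 68% × 8% × 100% = 5.44%.
Total: 55% + 5.44% = 60.44%.

60.44%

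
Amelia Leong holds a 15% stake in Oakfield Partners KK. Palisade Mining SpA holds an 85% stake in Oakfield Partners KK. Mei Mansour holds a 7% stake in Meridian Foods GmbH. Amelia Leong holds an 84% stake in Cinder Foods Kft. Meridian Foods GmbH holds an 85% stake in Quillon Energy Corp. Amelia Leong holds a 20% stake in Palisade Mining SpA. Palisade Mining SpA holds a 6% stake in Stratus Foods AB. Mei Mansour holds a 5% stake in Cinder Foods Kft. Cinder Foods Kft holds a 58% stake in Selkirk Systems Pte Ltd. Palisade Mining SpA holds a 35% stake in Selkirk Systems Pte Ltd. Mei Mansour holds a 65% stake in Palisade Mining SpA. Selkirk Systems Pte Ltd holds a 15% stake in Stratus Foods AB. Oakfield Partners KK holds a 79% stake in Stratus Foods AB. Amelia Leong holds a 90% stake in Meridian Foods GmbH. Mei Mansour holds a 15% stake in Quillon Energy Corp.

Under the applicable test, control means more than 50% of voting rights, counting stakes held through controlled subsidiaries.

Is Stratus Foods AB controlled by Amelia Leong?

No

Amelia holds 84% of Cinder, so Amelia controls Cinder.
Amelia holds 90% of Meridian, so Amelia controls Meridian.
Cinder holds 58% of Selkirk, so Amelia controls Selkirk.
Meridian holds 85% of Quillon, so Amelia controls Quillon.
In Stratus, Amelia's side holds only 15%, not > 50%.
So Amelia does not control Stratus.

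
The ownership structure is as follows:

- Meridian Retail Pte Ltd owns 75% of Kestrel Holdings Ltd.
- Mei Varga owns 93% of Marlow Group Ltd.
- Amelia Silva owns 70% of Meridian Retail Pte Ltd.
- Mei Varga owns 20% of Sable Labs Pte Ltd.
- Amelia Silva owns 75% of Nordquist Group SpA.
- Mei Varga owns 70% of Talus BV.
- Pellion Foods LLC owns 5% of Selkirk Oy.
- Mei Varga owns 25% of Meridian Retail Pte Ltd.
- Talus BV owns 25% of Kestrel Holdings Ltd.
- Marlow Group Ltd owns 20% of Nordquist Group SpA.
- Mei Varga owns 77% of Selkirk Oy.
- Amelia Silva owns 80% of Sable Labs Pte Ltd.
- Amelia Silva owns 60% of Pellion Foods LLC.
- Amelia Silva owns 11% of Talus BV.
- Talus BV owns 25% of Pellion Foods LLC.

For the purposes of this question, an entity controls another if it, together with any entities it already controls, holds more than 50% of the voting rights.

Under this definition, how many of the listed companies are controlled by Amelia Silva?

5

Amelia holds 70% of Meridian, so Amelia controls Meridian.
Amelia holds 60% of Pellion, so Amelia controls Pellion.
Meridian holds 75% of Kestrel, so Amelia controls Kestrel.
Amelia holds 80% of Sable, so Amelia controls Sable.
Amelia holds 75% of Nordquist, so Amelia controls Nordquist.
No other company's threshold is met.
Amelia controls 5 companies.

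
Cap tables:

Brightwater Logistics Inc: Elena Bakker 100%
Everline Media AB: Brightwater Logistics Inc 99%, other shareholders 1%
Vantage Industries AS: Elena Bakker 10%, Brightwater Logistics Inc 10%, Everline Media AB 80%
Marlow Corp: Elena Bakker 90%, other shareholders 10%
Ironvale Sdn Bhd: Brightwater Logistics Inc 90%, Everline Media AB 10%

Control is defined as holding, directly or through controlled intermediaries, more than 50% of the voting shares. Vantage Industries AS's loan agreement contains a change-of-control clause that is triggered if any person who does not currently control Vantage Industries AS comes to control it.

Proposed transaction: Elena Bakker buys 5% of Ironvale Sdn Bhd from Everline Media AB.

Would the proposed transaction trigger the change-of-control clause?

The purchase adds only to Elena's holdings (Everline's stake shrinks), so Elena is the only person who could newly come to control Vantage.
Elena holds 100% of Brightwater, so Elena controls Brightwater.
Brightwater holds 99% of Everline, so Elena controls Everline.
Elena and Brightwater and Everline together hold 10% + 10% + 80% = 100% of Vantage, so Elena controls Vantage.
So Elena already controls Vantage before the transaction.
After the purchase, Elena holds 5% of Ironvale directly, and Everline's stake falls to 5%.
Elena controlled Vantage already, so this is not a new person acquiring control; every other person's position is unchanged or reduced.
No new person acquires control, so the clause is not triggered.

No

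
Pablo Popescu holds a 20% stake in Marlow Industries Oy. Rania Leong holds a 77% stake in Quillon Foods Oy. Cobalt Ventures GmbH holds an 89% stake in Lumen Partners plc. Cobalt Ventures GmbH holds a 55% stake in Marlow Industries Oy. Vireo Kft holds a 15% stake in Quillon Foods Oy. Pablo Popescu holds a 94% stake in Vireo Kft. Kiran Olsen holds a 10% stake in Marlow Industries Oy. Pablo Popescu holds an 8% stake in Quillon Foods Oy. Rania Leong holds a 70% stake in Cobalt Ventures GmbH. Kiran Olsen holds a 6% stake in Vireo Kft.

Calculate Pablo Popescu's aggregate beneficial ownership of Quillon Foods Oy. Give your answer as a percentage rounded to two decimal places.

Pablo reaches Quillon along 2 paths.
Via Vireo: 94% × 15% = 14.1%.
Direct stake: 8% = 8%.
Total: 14.1% + 8% = 22.1%.
Rounded: 22.10%.

22.10%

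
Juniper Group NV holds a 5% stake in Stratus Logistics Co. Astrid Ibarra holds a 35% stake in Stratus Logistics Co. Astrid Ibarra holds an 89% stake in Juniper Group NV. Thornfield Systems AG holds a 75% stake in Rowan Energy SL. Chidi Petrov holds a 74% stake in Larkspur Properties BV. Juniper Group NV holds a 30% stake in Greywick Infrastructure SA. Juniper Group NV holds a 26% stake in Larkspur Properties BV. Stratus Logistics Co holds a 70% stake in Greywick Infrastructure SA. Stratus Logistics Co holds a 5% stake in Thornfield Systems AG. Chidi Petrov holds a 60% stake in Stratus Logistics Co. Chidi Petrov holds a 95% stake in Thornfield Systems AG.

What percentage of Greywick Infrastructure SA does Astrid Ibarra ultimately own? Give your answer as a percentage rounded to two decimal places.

54.32%

Astrid reaches Greywick along 3 paths.
Via Stratus: 35% × 70% = 24.5%.
Via Juniper → Stratus: 89% × 5% × 70% = 3.115%.
Via Juniper: 89% × 30% = 26.7%.
Total: 24.5% + 3.115% + 26.7% = 54.315%.
Rounded: 54.32%.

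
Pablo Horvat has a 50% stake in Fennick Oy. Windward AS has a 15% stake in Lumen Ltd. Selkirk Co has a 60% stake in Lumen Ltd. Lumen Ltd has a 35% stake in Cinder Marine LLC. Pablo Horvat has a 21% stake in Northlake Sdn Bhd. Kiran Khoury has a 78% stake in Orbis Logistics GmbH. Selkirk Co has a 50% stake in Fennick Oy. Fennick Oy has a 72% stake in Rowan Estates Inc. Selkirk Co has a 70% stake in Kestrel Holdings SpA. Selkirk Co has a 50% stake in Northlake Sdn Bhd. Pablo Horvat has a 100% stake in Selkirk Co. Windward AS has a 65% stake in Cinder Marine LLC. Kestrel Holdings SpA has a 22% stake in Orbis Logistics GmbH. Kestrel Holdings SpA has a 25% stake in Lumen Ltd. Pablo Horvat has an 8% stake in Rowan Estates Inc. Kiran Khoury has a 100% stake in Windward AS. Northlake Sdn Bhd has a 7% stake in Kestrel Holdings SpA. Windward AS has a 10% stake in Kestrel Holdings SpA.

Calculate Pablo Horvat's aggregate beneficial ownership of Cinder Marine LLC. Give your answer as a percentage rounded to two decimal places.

27.56%

Pablo reaches Cinder along 4 paths.
Via Selkirk → Lumen: 100% × 60% × 35% = 21%.
Via Selkirk → Kestrel → Lumen: 100% × 70% × 25% × 35% = 6.125%.
Via Selkirk → Northlake → Kestrel → Lumen: 100% × 50% × 7% × 25% × 35% = 0.30625%.
Via Northlake → Kestrel → Lumen: 21% × 7% × 25% × 35% = 0.128625%.
Total: 21% + 6.125% + 0.30625% + 0.128625% = 27.559875%.
Rounded: 27.56%.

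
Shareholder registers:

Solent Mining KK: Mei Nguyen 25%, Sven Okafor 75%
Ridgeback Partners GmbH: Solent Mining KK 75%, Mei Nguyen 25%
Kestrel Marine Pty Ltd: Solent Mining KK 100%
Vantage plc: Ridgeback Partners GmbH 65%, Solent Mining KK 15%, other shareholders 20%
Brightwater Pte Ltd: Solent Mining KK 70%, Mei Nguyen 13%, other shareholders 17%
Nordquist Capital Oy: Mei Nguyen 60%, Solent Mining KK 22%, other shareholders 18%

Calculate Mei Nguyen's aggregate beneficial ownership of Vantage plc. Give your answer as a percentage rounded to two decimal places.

32.19%

Mei reaches Vantage along 3 paths.
Via Solent → Ridgeback: 25% × 75% × 65% = 12.1875%.
Via Ridgeback: 25% × 65% = 16.25%.
Via Solent: 25% × 15% = 3.75%.
Total: 12.1875% + 16.25% + 3.75% = 32.1875%.
Rounded: 32.19%.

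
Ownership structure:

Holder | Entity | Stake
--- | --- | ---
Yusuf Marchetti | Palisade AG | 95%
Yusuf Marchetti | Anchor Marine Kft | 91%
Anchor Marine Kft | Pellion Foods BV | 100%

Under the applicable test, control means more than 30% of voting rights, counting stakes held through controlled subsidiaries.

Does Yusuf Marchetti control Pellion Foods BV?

Yes

Yusuf holds 91% of Anchor, so Yusuf controls Anchor.
Anchor holds 100% of Pellion, so Yusuf controls Pellion.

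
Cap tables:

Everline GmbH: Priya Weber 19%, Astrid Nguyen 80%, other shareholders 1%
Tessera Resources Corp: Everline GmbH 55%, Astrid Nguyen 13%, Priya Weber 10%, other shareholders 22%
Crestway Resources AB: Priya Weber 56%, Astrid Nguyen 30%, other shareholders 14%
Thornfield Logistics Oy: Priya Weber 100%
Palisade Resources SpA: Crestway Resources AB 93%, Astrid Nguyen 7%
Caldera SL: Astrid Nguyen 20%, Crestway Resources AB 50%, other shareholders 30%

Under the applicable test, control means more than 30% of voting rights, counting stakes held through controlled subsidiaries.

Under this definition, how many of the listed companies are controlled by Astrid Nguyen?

Astrid holds 80% of Everline, so Astrid controls Everline.
Everline and Astrid together hold 55% + 13% = 68% of Tessera, so Astrid controls Tessera.
No other company's threshold is met.
Astrid controls 2 companies.

2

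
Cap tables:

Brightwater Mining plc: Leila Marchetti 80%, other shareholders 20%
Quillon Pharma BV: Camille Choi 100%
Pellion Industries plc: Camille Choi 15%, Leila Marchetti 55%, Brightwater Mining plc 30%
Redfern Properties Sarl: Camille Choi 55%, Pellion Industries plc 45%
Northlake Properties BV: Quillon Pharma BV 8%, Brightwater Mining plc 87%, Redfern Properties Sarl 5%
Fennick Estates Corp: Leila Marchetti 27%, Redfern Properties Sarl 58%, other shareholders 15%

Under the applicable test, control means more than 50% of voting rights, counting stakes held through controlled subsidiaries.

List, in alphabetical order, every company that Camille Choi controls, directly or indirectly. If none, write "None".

Camille holds 100% of Quillon, so Camille controls Quillon.
Camille holds 55% of Redfern, so Camille controls Redfern.
Redfern holds 58% of Fennick, so Camille controls Fennick.
No other company's threshold is met.

Fennick Estates Corp, Quillon Pharma BV, Redfern Properties Sarl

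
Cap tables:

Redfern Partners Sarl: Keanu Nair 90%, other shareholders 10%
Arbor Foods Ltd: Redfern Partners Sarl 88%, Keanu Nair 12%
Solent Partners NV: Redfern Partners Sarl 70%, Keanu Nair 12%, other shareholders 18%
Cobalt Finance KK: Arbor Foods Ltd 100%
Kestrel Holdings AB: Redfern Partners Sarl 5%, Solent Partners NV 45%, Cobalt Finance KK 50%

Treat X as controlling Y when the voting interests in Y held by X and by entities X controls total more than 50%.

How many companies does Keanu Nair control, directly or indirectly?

5

Keanu holds 90% of Redfern, so Keanu controls Redfern.
Redfern and Keanu together hold 88% + 12% = 100% of Arbor, so Keanu controls Arbor.
Redfern and Keanu together hold 70% + 12% = 82% of Solent, so Keanu controls Solent.
Arbor holds 100% of Cobalt, so Keanu controls Cobalt.
Redfern and Solent and Cobalt together hold 5% + 45% + 50% = 100% of Kestrel, so Keanu controls Kestrel.
Keanu controls 5 companies.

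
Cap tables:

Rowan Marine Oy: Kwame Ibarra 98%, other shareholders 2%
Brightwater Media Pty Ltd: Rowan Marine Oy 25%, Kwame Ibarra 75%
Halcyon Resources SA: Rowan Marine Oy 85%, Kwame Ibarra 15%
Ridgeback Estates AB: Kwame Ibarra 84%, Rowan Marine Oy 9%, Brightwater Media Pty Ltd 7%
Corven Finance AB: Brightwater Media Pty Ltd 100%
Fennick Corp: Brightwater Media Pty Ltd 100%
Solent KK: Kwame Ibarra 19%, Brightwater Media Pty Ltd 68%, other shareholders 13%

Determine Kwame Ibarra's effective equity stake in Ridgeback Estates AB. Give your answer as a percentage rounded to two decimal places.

Kwame reaches Ridgeback along 4 paths.
Direct stake: 84% = 84%.
Via Rowan: 98% × 9% = 8.82%.
Via Rowan → Brightwater: 98% × 25% × 7% = 1.715%.
Via Brightwater: 75% × 7% = 5.25%.
Total: 84% + 8.82% + 1.715% + 5.25% = 99.785%.
Rounded: 99.79%.

99.79%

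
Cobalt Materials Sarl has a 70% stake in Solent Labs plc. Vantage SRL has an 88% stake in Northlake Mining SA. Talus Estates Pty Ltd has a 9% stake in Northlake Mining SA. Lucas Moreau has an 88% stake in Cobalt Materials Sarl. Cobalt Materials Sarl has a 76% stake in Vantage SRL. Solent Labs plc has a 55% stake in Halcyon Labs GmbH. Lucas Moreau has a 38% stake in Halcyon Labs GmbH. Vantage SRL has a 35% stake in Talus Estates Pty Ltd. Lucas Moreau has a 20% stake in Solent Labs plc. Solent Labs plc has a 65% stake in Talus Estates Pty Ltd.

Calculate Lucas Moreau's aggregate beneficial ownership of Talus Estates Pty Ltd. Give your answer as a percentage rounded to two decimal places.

76.45%

Lucas reaches Talus along 3 paths.
Via Cobalt → Solent: 88% × 70% × 65% = 40.04%.
Via Solent: 20% × 65% = 13%.
Via Cobalt → Vantage: 88% × 76% × 35% = 23.408%.
Total: 40.04% + 13% + 23.408% = 76.448%.
Rounded: 76.45%.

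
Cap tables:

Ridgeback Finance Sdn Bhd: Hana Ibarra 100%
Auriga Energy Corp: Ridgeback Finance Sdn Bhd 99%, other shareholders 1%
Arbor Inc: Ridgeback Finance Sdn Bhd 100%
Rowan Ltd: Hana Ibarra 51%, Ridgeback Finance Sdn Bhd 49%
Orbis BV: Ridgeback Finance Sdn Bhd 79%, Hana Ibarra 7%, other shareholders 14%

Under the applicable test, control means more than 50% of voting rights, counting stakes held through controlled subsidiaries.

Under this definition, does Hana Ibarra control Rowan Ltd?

Hana holds 100% of Ridgeback, so Hana controls Ridgeback.
Hana and Ridgeback together hold 51% + 49% = 100% of Rowan, so Hana controls Rowan.

Yes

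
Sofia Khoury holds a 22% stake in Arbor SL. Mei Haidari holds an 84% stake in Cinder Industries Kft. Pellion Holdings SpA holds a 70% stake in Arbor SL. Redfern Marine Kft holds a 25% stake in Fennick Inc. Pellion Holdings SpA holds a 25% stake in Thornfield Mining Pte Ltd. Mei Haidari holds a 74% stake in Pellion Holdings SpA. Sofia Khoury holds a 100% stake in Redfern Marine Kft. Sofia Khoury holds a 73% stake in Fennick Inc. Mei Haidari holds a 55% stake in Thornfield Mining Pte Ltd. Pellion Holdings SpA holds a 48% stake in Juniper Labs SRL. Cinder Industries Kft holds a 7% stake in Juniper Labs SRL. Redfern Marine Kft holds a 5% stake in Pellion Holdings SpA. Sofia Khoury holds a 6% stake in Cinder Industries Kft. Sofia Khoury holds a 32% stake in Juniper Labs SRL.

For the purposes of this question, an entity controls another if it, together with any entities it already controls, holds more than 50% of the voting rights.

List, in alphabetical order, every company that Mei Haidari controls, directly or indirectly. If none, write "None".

Mei holds 74% of Pellion, so Mei controls Pellion.
Mei holds 84% of Cinder, so Mei controls Cinder.
Pellion holds 70% of Arbor, so Mei controls Arbor.
Mei and Pellion together hold 55% + 25% = 80% of Thornfield, so Mei controls Thornfield.
Pellion and Cinder together hold 48% + 7% = 55% of Juniper, so Mei controls Juniper.
No other company's threshold is met.

Arbor SL, Cinder Industries Kft, Juniper Labs SRL, Pellion Holdings SpA, Thornfield Mining Pte Ltd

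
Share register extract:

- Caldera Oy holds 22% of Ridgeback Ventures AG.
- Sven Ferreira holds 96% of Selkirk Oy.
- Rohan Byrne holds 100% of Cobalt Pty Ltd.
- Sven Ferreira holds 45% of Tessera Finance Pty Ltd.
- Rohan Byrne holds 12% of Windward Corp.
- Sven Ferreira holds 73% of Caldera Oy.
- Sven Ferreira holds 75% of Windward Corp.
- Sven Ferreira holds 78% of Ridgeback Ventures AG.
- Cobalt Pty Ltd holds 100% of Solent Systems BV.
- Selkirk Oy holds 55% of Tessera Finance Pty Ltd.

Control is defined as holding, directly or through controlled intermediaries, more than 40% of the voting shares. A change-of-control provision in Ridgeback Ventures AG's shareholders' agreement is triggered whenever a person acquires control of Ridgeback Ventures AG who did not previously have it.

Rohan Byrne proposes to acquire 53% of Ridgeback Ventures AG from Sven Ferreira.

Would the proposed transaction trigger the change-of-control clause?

The purchase adds only to Rohan's holdings (Sven's stake shrinks), so Rohan is the only person who could newly come to control Ridgeback.
Rohan holds 100% of Cobalt, so Rohan controls Cobalt.
Cobalt holds 100% of Solent, so Rohan controls Solent.
Neither Rohan nor any entity Rohan controls holds any voting interest in Ridgeback.
So before the transaction, Rohan does not control Ridgeback.
After the purchase, Rohan holds 53% of Ridgeback directly, and Sven's stake falls to 25%.
Rohan holds 53% of Ridgeback, so Rohan controls Ridgeback.
Rohan did not control Ridgeback before and does after, so the clause is triggered.

Yes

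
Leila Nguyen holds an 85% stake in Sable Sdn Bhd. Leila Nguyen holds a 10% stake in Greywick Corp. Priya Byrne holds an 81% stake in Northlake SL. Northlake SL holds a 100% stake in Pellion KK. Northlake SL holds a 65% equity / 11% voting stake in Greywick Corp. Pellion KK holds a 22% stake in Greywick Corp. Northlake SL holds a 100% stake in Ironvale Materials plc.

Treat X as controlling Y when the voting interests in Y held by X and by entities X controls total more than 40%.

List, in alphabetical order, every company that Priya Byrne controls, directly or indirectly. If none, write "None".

Priya holds 81% of Northlake, so Priya controls Northlake.
Northlake holds 100% of Pellion, so Priya controls Pellion.
Northlake holds 100% of Ironvale, so Priya controls Ironvale.
No other company's threshold is met.

Ironvale Materials plc, Northlake SL, Pellion KK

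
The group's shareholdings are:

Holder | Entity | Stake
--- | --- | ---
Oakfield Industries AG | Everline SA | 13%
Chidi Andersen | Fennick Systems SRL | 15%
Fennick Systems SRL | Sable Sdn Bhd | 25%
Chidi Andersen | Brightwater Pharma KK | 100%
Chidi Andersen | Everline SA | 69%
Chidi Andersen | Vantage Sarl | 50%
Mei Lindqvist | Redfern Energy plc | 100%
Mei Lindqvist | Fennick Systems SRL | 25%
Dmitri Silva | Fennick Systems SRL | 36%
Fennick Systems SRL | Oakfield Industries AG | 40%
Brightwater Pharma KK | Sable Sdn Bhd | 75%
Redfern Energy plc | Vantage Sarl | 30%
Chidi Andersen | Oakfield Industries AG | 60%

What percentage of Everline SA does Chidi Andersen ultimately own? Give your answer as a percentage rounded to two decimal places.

Chidi reaches Everline along 3 paths.
Direct stake: 69% = 69%.
Via Oakfield: 60% × 13% = 7.8%.
Via Fennick → Oakfield: 15% × 40% × 13% = 0.78%.
Total: 69% + 7.8% + 0.78% = 77.58%.

77.58%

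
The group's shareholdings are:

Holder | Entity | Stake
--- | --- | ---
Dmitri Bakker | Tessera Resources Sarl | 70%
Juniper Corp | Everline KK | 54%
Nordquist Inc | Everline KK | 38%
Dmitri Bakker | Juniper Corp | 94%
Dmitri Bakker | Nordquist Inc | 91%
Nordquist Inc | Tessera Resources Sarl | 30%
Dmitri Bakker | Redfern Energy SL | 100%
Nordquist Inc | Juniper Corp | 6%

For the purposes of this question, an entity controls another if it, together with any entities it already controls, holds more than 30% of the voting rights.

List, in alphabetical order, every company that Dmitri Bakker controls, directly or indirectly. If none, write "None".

Dmitri holds 100% of Redfern, so Dmitri controls Redfern.
Dmitri holds 91% of Nordquist, so Dmitri controls Nordquist.
Nordquist and Dmitri together hold 30% + 70% = 100% of Tessera, so Dmitri controls Tessera.
Nordquist and Dmitri together hold 6% + 94% = 100% of Juniper, so Dmitri controls Juniper.
Juniper and Nordquist together hold 54% + 38% = 92% of Everline, so Dmitri controls Everline.

Everline KK, Juniper Corp, Nordquist Inc, Redfern Energy SL, Tessera Resources Sarl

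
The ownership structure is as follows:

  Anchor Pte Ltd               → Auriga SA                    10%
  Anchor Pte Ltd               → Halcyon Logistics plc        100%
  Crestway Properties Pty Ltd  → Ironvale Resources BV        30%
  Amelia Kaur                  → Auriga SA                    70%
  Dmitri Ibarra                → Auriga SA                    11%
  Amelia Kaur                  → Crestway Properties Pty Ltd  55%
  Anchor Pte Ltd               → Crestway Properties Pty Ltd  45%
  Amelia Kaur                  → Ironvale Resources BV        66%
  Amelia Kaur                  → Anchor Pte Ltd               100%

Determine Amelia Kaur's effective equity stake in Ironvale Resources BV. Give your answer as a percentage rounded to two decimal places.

96.00%

Amelia reaches Ironvale along 3 paths.
Via Anchor → Crestway: 100% × 45% × 30% = 13.5%.
Via Crestway: 55% × 30% = 16.5%.
Direct stake: 66% = 66%.
Total: 13.5% + 16.5% + 66% = 96%.
Rounded: 96.00%.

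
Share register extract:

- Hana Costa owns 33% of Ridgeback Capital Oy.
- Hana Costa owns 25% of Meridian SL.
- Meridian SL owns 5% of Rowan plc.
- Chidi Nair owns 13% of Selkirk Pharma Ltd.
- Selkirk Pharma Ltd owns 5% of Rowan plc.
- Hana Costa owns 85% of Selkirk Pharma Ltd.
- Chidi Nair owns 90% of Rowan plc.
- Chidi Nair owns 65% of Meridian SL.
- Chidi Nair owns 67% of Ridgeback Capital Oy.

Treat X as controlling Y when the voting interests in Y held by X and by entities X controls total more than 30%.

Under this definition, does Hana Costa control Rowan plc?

No

Hana holds 85% of Selkirk, so Hana controls Selkirk.
Hana holds 33% of Ridgeback, so Hana controls Ridgeback.
In Rowan, Hana's side holds only 5%, not > 30%.
So Hana does not control Rowan.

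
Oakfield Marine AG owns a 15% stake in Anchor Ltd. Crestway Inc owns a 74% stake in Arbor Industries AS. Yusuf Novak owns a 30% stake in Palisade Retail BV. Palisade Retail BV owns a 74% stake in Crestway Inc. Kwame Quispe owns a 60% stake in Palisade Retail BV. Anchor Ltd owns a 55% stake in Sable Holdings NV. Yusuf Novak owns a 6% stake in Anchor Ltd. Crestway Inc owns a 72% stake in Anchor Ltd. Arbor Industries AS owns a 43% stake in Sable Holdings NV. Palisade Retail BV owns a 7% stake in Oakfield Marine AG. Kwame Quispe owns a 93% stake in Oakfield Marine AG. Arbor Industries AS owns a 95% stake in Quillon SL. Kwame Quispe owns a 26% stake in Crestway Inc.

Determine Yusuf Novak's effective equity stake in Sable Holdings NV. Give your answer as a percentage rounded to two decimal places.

19.33%

Yusuf reaches Sable along 4 paths.
Via Palisade → Crestway → Arbor: 30% × 74% × 74% × 43% = 7.06404%.
Via Palisade → Crestway → Anchor: 30% × 74% × 72% × 55% = 8.7912%.
Via Palisade → Oakfield → Anchor: 30% × 7% × 15% × 55% = 0.17325%.
Via Anchor: 6% × 55% = 3.3%.
Total: 7.06404% + 8.7912% + 0.17325% + 3.3% = 19.32849%.
Rounded: 19.33%.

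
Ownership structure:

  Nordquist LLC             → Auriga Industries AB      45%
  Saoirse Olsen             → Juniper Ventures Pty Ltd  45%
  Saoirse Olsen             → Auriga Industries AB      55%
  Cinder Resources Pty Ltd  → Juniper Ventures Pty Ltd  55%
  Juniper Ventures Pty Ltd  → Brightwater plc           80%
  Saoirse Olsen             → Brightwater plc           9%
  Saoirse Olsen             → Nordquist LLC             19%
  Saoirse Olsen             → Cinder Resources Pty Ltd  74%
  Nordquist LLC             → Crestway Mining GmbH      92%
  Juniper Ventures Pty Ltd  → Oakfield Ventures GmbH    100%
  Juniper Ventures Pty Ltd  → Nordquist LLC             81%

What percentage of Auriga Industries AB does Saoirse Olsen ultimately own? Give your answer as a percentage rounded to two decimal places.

94.79%

Saoirse reaches Auriga along 4 paths.
Direct stake: 55% = 55%.
Via Cinder → Juniper → Nordquist: 74% × 55% × 81% × 45% = 14.83515%.
Via Juniper → Nordquist: 45% × 81% × 45% = 16.4025%.
Via Nordquist: 19% × 45% = 8.55%.
Total: 55% + 14.83515% + 16.4025% + 8.55% = 94.78765%.
Rounded: 94.79%.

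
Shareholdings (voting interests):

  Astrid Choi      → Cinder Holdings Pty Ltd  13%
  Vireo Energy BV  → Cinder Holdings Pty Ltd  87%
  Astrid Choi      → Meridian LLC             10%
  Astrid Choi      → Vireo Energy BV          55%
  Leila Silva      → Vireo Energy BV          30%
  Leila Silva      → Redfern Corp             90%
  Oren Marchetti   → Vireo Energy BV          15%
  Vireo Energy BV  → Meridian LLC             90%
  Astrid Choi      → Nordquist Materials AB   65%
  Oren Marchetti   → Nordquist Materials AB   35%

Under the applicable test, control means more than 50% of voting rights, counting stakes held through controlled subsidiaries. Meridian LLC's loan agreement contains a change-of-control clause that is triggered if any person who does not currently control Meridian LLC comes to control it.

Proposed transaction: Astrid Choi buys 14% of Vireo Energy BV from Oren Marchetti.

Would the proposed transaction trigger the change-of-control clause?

The purchase adds only to Astrid's holdings (Oren's stake shrinks), so Astrid is the only person who could newly come to control Meridian.
Astrid holds 55% of Vireo, so Astrid controls Vireo.
Vireo and Astrid together hold 90% + 10% = 100% of Meridian, so Astrid controls Meridian.
So Astrid already controls Meridian before the transaction.
After the purchase, Astrid's direct stake in Vireo rises to 55% + 14% = 69%, and Oren's stake falls to 1%.
Astrid controlled Meridian already, so this is not a new person acquiring control; every other person's position is unchanged or reduced.
No new person acquires control, so the clause is not triggered.

No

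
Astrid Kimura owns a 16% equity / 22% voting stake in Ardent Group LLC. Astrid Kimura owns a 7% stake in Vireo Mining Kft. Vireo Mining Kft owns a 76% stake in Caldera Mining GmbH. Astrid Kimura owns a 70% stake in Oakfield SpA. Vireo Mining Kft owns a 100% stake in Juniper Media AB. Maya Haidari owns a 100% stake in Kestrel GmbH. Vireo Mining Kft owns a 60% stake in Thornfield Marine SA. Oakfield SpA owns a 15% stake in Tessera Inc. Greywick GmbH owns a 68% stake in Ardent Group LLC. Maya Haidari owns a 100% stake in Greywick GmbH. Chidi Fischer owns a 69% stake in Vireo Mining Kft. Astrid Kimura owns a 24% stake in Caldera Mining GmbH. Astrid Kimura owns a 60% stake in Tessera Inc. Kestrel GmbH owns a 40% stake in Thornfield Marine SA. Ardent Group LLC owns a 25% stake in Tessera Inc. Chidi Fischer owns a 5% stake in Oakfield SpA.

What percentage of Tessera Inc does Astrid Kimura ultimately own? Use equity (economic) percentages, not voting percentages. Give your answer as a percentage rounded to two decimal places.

Astrid reaches Tessera along 3 paths.
Via Oakfield: 70% × 15% = 10.5%.
Direct stake: 60% = 60%.
Via Ardent: 16% × 25% = 4%.
Total: 10.5% + 60% + 4% = 74.5%.
Rounded: 74.50%.

74.50%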